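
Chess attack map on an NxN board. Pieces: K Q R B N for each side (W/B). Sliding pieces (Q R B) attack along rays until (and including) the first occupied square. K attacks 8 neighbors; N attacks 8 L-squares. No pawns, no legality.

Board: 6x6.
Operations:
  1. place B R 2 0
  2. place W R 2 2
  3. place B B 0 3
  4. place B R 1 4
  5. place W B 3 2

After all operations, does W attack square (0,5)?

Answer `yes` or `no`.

Op 1: place BR@(2,0)
Op 2: place WR@(2,2)
Op 3: place BB@(0,3)
Op 4: place BR@(1,4)
Op 5: place WB@(3,2)
Per-piece attacks for W:
  WR@(2,2): attacks (2,3) (2,4) (2,5) (2,1) (2,0) (3,2) (1,2) (0,2) [ray(0,-1) blocked at (2,0); ray(1,0) blocked at (3,2)]
  WB@(3,2): attacks (4,3) (5,4) (4,1) (5,0) (2,3) (1,4) (2,1) (1,0) [ray(-1,1) blocked at (1,4)]
W attacks (0,5): no

Answer: no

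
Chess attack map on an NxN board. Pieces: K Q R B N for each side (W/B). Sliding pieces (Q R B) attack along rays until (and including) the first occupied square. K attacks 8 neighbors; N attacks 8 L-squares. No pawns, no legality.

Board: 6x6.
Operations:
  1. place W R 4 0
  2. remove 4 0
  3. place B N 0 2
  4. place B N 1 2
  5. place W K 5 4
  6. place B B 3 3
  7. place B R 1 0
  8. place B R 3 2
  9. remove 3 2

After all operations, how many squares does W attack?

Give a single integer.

Op 1: place WR@(4,0)
Op 2: remove (4,0)
Op 3: place BN@(0,2)
Op 4: place BN@(1,2)
Op 5: place WK@(5,4)
Op 6: place BB@(3,3)
Op 7: place BR@(1,0)
Op 8: place BR@(3,2)
Op 9: remove (3,2)
Per-piece attacks for W:
  WK@(5,4): attacks (5,5) (5,3) (4,4) (4,5) (4,3)
Union (5 distinct): (4,3) (4,4) (4,5) (5,3) (5,5)

Answer: 5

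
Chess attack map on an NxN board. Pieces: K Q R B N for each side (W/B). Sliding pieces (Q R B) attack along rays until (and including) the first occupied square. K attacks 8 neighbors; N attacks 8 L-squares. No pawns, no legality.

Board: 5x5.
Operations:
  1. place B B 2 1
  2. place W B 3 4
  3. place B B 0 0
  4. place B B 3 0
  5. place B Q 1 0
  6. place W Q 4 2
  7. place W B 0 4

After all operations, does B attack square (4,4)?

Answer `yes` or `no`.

Op 1: place BB@(2,1)
Op 2: place WB@(3,4)
Op 3: place BB@(0,0)
Op 4: place BB@(3,0)
Op 5: place BQ@(1,0)
Op 6: place WQ@(4,2)
Op 7: place WB@(0,4)
Per-piece attacks for B:
  BB@(0,0): attacks (1,1) (2,2) (3,3) (4,4)
  BQ@(1,0): attacks (1,1) (1,2) (1,3) (1,4) (2,0) (3,0) (0,0) (2,1) (0,1) [ray(1,0) blocked at (3,0); ray(-1,0) blocked at (0,0); ray(1,1) blocked at (2,1)]
  BB@(2,1): attacks (3,2) (4,3) (3,0) (1,2) (0,3) (1,0) [ray(1,-1) blocked at (3,0); ray(-1,-1) blocked at (1,0)]
  BB@(3,0): attacks (4,1) (2,1) [ray(-1,1) blocked at (2,1)]
B attacks (4,4): yes

Answer: yes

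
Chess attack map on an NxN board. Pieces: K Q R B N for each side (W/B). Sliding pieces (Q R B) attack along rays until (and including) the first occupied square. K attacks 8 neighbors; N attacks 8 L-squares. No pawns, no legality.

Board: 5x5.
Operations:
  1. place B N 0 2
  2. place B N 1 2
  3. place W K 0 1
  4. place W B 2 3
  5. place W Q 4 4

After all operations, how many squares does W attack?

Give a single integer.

Answer: 16

Derivation:
Op 1: place BN@(0,2)
Op 2: place BN@(1,2)
Op 3: place WK@(0,1)
Op 4: place WB@(2,3)
Op 5: place WQ@(4,4)
Per-piece attacks for W:
  WK@(0,1): attacks (0,2) (0,0) (1,1) (1,2) (1,0)
  WB@(2,3): attacks (3,4) (3,2) (4,1) (1,4) (1,2) [ray(-1,-1) blocked at (1,2)]
  WQ@(4,4): attacks (4,3) (4,2) (4,1) (4,0) (3,4) (2,4) (1,4) (0,4) (3,3) (2,2) (1,1) (0,0)
Union (16 distinct): (0,0) (0,2) (0,4) (1,0) (1,1) (1,2) (1,4) (2,2) (2,4) (3,2) (3,3) (3,4) (4,0) (4,1) (4,2) (4,3)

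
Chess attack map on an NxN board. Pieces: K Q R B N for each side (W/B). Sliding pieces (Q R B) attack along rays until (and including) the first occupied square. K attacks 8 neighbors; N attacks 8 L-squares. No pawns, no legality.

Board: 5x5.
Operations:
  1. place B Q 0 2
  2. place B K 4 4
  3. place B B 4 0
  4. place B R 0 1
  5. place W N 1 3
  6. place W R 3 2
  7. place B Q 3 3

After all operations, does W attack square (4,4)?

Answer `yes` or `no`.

Answer: no

Derivation:
Op 1: place BQ@(0,2)
Op 2: place BK@(4,4)
Op 3: place BB@(4,0)
Op 4: place BR@(0,1)
Op 5: place WN@(1,3)
Op 6: place WR@(3,2)
Op 7: place BQ@(3,3)
Per-piece attacks for W:
  WN@(1,3): attacks (3,4) (2,1) (3,2) (0,1)
  WR@(3,2): attacks (3,3) (3,1) (3,0) (4,2) (2,2) (1,2) (0,2) [ray(0,1) blocked at (3,3); ray(-1,0) blocked at (0,2)]
W attacks (4,4): no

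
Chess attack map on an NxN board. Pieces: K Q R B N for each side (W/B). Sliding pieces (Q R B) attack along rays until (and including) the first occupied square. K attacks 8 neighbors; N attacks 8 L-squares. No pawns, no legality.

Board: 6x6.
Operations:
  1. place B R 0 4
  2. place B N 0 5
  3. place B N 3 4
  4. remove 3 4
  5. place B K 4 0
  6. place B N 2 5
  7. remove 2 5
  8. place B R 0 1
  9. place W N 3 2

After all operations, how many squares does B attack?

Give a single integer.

Answer: 19

Derivation:
Op 1: place BR@(0,4)
Op 2: place BN@(0,5)
Op 3: place BN@(3,4)
Op 4: remove (3,4)
Op 5: place BK@(4,0)
Op 6: place BN@(2,5)
Op 7: remove (2,5)
Op 8: place BR@(0,1)
Op 9: place WN@(3,2)
Per-piece attacks for B:
  BR@(0,1): attacks (0,2) (0,3) (0,4) (0,0) (1,1) (2,1) (3,1) (4,1) (5,1) [ray(0,1) blocked at (0,4)]
  BR@(0,4): attacks (0,5) (0,3) (0,2) (0,1) (1,4) (2,4) (3,4) (4,4) (5,4) [ray(0,1) blocked at (0,5); ray(0,-1) blocked at (0,1)]
  BN@(0,5): attacks (1,3) (2,4)
  BK@(4,0): attacks (4,1) (5,0) (3,0) (5,1) (3,1)
Union (19 distinct): (0,0) (0,1) (0,2) (0,3) (0,4) (0,5) (1,1) (1,3) (1,4) (2,1) (2,4) (3,0) (3,1) (3,4) (4,1) (4,4) (5,0) (5,1) (5,4)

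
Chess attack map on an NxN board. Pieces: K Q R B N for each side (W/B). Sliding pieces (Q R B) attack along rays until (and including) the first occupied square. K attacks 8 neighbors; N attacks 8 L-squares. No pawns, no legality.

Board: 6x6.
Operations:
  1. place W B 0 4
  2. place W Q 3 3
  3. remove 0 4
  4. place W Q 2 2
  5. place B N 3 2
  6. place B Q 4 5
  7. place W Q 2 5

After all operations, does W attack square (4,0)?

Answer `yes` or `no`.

Answer: yes

Derivation:
Op 1: place WB@(0,4)
Op 2: place WQ@(3,3)
Op 3: remove (0,4)
Op 4: place WQ@(2,2)
Op 5: place BN@(3,2)
Op 6: place BQ@(4,5)
Op 7: place WQ@(2,5)
Per-piece attacks for W:
  WQ@(2,2): attacks (2,3) (2,4) (2,5) (2,1) (2,0) (3,2) (1,2) (0,2) (3,3) (3,1) (4,0) (1,3) (0,4) (1,1) (0,0) [ray(0,1) blocked at (2,5); ray(1,0) blocked at (3,2); ray(1,1) blocked at (3,3)]
  WQ@(2,5): attacks (2,4) (2,3) (2,2) (3,5) (4,5) (1,5) (0,5) (3,4) (4,3) (5,2) (1,4) (0,3) [ray(0,-1) blocked at (2,2); ray(1,0) blocked at (4,5)]
  WQ@(3,3): attacks (3,4) (3,5) (3,2) (4,3) (5,3) (2,3) (1,3) (0,3) (4,4) (5,5) (4,2) (5,1) (2,4) (1,5) (2,2) [ray(0,-1) blocked at (3,2); ray(-1,-1) blocked at (2,2)]
W attacks (4,0): yes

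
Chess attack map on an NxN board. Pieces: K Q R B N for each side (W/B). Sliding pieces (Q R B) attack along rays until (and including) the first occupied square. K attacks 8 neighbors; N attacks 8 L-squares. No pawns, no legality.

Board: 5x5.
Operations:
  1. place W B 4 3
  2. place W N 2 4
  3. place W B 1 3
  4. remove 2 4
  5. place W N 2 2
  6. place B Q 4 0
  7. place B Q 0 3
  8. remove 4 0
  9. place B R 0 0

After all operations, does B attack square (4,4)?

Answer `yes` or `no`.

Op 1: place WB@(4,3)
Op 2: place WN@(2,4)
Op 3: place WB@(1,3)
Op 4: remove (2,4)
Op 5: place WN@(2,2)
Op 6: place BQ@(4,0)
Op 7: place BQ@(0,3)
Op 8: remove (4,0)
Op 9: place BR@(0,0)
Per-piece attacks for B:
  BR@(0,0): attacks (0,1) (0,2) (0,3) (1,0) (2,0) (3,0) (4,0) [ray(0,1) blocked at (0,3)]
  BQ@(0,3): attacks (0,4) (0,2) (0,1) (0,0) (1,3) (1,4) (1,2) (2,1) (3,0) [ray(0,-1) blocked at (0,0); ray(1,0) blocked at (1,3)]
B attacks (4,4): no

Answer: no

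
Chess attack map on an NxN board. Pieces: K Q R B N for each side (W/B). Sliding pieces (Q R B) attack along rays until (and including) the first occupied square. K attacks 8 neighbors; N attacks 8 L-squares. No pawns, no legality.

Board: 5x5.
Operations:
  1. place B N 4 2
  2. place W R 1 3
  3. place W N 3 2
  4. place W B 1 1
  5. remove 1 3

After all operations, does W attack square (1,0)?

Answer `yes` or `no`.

Answer: no

Derivation:
Op 1: place BN@(4,2)
Op 2: place WR@(1,3)
Op 3: place WN@(3,2)
Op 4: place WB@(1,1)
Op 5: remove (1,3)
Per-piece attacks for W:
  WB@(1,1): attacks (2,2) (3,3) (4,4) (2,0) (0,2) (0,0)
  WN@(3,2): attacks (4,4) (2,4) (1,3) (4,0) (2,0) (1,1)
W attacks (1,0): no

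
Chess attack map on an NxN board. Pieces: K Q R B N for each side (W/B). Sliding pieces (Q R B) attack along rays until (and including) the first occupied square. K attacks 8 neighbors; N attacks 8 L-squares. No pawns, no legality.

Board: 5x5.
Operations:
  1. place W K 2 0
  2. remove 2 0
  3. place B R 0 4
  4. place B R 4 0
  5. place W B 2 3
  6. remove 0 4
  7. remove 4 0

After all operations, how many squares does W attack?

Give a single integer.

Op 1: place WK@(2,0)
Op 2: remove (2,0)
Op 3: place BR@(0,4)
Op 4: place BR@(4,0)
Op 5: place WB@(2,3)
Op 6: remove (0,4)
Op 7: remove (4,0)
Per-piece attacks for W:
  WB@(2,3): attacks (3,4) (3,2) (4,1) (1,4) (1,2) (0,1)
Union (6 distinct): (0,1) (1,2) (1,4) (3,2) (3,4) (4,1)

Answer: 6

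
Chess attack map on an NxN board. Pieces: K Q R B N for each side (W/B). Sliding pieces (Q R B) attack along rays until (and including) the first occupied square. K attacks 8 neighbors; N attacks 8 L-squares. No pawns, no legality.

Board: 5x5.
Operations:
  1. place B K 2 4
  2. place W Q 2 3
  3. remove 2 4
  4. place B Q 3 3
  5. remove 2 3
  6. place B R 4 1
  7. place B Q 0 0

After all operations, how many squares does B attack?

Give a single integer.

Answer: 22

Derivation:
Op 1: place BK@(2,4)
Op 2: place WQ@(2,3)
Op 3: remove (2,4)
Op 4: place BQ@(3,3)
Op 5: remove (2,3)
Op 6: place BR@(4,1)
Op 7: place BQ@(0,0)
Per-piece attacks for B:
  BQ@(0,0): attacks (0,1) (0,2) (0,3) (0,4) (1,0) (2,0) (3,0) (4,0) (1,1) (2,2) (3,3) [ray(1,1) blocked at (3,3)]
  BQ@(3,3): attacks (3,4) (3,2) (3,1) (3,0) (4,3) (2,3) (1,3) (0,3) (4,4) (4,2) (2,4) (2,2) (1,1) (0,0) [ray(-1,-1) blocked at (0,0)]
  BR@(4,1): attacks (4,2) (4,3) (4,4) (4,0) (3,1) (2,1) (1,1) (0,1)
Union (22 distinct): (0,0) (0,1) (0,2) (0,3) (0,4) (1,0) (1,1) (1,3) (2,0) (2,1) (2,2) (2,3) (2,4) (3,0) (3,1) (3,2) (3,3) (3,4) (4,0) (4,2) (4,3) (4,4)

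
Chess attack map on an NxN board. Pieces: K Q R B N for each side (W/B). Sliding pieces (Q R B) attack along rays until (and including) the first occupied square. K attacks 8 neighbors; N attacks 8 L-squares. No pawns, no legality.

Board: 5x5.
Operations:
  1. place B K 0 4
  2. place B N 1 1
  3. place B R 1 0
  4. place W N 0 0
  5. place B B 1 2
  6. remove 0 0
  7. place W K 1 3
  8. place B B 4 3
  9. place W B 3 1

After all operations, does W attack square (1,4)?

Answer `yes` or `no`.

Op 1: place BK@(0,4)
Op 2: place BN@(1,1)
Op 3: place BR@(1,0)
Op 4: place WN@(0,0)
Op 5: place BB@(1,2)
Op 6: remove (0,0)
Op 7: place WK@(1,3)
Op 8: place BB@(4,3)
Op 9: place WB@(3,1)
Per-piece attacks for W:
  WK@(1,3): attacks (1,4) (1,2) (2,3) (0,3) (2,4) (2,2) (0,4) (0,2)
  WB@(3,1): attacks (4,2) (4,0) (2,2) (1,3) (2,0) [ray(-1,1) blocked at (1,3)]
W attacks (1,4): yes

Answer: yes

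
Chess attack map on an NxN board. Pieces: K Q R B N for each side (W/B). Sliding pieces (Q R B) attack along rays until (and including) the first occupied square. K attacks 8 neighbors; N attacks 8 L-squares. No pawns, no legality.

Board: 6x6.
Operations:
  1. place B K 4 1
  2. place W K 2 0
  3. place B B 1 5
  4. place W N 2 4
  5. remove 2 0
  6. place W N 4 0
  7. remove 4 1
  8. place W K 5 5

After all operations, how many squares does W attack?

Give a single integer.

Op 1: place BK@(4,1)
Op 2: place WK@(2,0)
Op 3: place BB@(1,5)
Op 4: place WN@(2,4)
Op 5: remove (2,0)
Op 6: place WN@(4,0)
Op 7: remove (4,1)
Op 8: place WK@(5,5)
Per-piece attacks for W:
  WN@(2,4): attacks (4,5) (0,5) (3,2) (4,3) (1,2) (0,3)
  WN@(4,0): attacks (5,2) (3,2) (2,1)
  WK@(5,5): attacks (5,4) (4,5) (4,4)
Union (10 distinct): (0,3) (0,5) (1,2) (2,1) (3,2) (4,3) (4,4) (4,5) (5,2) (5,4)

Answer: 10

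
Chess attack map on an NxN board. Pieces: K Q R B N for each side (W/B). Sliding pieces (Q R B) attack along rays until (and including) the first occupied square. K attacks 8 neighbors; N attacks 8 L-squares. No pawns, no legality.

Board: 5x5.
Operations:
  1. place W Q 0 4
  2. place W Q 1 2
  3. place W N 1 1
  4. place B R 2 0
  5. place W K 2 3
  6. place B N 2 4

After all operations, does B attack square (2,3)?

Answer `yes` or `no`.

Answer: yes

Derivation:
Op 1: place WQ@(0,4)
Op 2: place WQ@(1,2)
Op 3: place WN@(1,1)
Op 4: place BR@(2,0)
Op 5: place WK@(2,3)
Op 6: place BN@(2,4)
Per-piece attacks for B:
  BR@(2,0): attacks (2,1) (2,2) (2,3) (3,0) (4,0) (1,0) (0,0) [ray(0,1) blocked at (2,3)]
  BN@(2,4): attacks (3,2) (4,3) (1,2) (0,3)
B attacks (2,3): yes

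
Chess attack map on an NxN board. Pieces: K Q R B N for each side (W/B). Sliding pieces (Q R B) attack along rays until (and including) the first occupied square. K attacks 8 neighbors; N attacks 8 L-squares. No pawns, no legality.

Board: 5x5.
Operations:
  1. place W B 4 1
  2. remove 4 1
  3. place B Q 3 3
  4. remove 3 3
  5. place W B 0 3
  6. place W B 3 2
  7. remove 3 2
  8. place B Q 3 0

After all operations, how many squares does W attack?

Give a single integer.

Answer: 4

Derivation:
Op 1: place WB@(4,1)
Op 2: remove (4,1)
Op 3: place BQ@(3,3)
Op 4: remove (3,3)
Op 5: place WB@(0,3)
Op 6: place WB@(3,2)
Op 7: remove (3,2)
Op 8: place BQ@(3,0)
Per-piece attacks for W:
  WB@(0,3): attacks (1,4) (1,2) (2,1) (3,0) [ray(1,-1) blocked at (3,0)]
Union (4 distinct): (1,2) (1,4) (2,1) (3,0)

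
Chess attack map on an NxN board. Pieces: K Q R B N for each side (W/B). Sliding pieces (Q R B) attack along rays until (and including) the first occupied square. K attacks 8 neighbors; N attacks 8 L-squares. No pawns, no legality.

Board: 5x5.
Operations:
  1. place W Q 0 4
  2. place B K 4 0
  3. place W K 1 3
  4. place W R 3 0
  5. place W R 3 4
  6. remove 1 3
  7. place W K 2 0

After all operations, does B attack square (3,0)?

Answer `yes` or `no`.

Answer: yes

Derivation:
Op 1: place WQ@(0,4)
Op 2: place BK@(4,0)
Op 3: place WK@(1,3)
Op 4: place WR@(3,0)
Op 5: place WR@(3,4)
Op 6: remove (1,3)
Op 7: place WK@(2,0)
Per-piece attacks for B:
  BK@(4,0): attacks (4,1) (3,0) (3,1)
B attacks (3,0): yes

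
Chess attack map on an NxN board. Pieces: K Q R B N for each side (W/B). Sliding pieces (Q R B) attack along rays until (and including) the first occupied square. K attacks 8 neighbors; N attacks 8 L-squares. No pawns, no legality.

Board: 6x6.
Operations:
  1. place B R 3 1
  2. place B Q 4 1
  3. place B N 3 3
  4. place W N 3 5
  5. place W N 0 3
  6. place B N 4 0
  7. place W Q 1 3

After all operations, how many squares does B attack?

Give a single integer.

Op 1: place BR@(3,1)
Op 2: place BQ@(4,1)
Op 3: place BN@(3,3)
Op 4: place WN@(3,5)
Op 5: place WN@(0,3)
Op 6: place BN@(4,0)
Op 7: place WQ@(1,3)
Per-piece attacks for B:
  BR@(3,1): attacks (3,2) (3,3) (3,0) (4,1) (2,1) (1,1) (0,1) [ray(0,1) blocked at (3,3); ray(1,0) blocked at (4,1)]
  BN@(3,3): attacks (4,5) (5,4) (2,5) (1,4) (4,1) (5,2) (2,1) (1,2)
  BN@(4,0): attacks (5,2) (3,2) (2,1)
  BQ@(4,1): attacks (4,2) (4,3) (4,4) (4,5) (4,0) (5,1) (3,1) (5,2) (5,0) (3,2) (2,3) (1,4) (0,5) (3,0) [ray(0,-1) blocked at (4,0); ray(-1,0) blocked at (3,1)]
Union (22 distinct): (0,1) (0,5) (1,1) (1,2) (1,4) (2,1) (2,3) (2,5) (3,0) (3,1) (3,2) (3,3) (4,0) (4,1) (4,2) (4,3) (4,4) (4,5) (5,0) (5,1) (5,2) (5,4)

Answer: 22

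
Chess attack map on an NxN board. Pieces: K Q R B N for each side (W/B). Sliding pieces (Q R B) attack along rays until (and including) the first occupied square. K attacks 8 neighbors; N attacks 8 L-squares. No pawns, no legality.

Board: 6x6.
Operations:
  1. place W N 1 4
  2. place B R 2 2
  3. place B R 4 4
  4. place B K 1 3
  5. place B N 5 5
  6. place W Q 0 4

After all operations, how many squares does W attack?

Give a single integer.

Op 1: place WN@(1,4)
Op 2: place BR@(2,2)
Op 3: place BR@(4,4)
Op 4: place BK@(1,3)
Op 5: place BN@(5,5)
Op 6: place WQ@(0,4)
Per-piece attacks for W:
  WQ@(0,4): attacks (0,5) (0,3) (0,2) (0,1) (0,0) (1,4) (1,5) (1,3) [ray(1,0) blocked at (1,4); ray(1,-1) blocked at (1,3)]
  WN@(1,4): attacks (3,5) (2,2) (3,3) (0,2)
Union (11 distinct): (0,0) (0,1) (0,2) (0,3) (0,5) (1,3) (1,4) (1,5) (2,2) (3,3) (3,5)

Answer: 11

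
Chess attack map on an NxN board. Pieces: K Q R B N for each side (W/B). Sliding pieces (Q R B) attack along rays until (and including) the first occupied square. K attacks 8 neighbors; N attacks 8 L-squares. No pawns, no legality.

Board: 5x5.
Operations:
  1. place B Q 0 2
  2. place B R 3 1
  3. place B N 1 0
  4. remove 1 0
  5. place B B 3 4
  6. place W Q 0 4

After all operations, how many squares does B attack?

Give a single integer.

Answer: 19

Derivation:
Op 1: place BQ@(0,2)
Op 2: place BR@(3,1)
Op 3: place BN@(1,0)
Op 4: remove (1,0)
Op 5: place BB@(3,4)
Op 6: place WQ@(0,4)
Per-piece attacks for B:
  BQ@(0,2): attacks (0,3) (0,4) (0,1) (0,0) (1,2) (2,2) (3,2) (4,2) (1,3) (2,4) (1,1) (2,0) [ray(0,1) blocked at (0,4)]
  BR@(3,1): attacks (3,2) (3,3) (3,4) (3,0) (4,1) (2,1) (1,1) (0,1) [ray(0,1) blocked at (3,4)]
  BB@(3,4): attacks (4,3) (2,3) (1,2) (0,1)
Union (19 distinct): (0,0) (0,1) (0,3) (0,4) (1,1) (1,2) (1,3) (2,0) (2,1) (2,2) (2,3) (2,4) (3,0) (3,2) (3,3) (3,4) (4,1) (4,2) (4,3)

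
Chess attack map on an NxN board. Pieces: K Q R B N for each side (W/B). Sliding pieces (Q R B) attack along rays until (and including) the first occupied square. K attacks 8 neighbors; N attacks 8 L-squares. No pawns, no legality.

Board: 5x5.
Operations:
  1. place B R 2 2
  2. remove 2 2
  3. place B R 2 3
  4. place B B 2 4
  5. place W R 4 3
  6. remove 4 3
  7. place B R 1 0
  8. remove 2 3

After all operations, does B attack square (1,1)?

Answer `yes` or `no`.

Op 1: place BR@(2,2)
Op 2: remove (2,2)
Op 3: place BR@(2,3)
Op 4: place BB@(2,4)
Op 5: place WR@(4,3)
Op 6: remove (4,3)
Op 7: place BR@(1,0)
Op 8: remove (2,3)
Per-piece attacks for B:
  BR@(1,0): attacks (1,1) (1,2) (1,3) (1,4) (2,0) (3,0) (4,0) (0,0)
  BB@(2,4): attacks (3,3) (4,2) (1,3) (0,2)
B attacks (1,1): yes

Answer: yes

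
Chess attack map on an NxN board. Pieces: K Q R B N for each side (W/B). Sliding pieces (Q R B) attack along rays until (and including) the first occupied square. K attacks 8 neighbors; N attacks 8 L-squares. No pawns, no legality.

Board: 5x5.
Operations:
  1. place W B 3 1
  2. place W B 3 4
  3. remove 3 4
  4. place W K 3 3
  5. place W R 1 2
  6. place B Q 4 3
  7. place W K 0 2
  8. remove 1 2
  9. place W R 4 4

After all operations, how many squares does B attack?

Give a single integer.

Op 1: place WB@(3,1)
Op 2: place WB@(3,4)
Op 3: remove (3,4)
Op 4: place WK@(3,3)
Op 5: place WR@(1,2)
Op 6: place BQ@(4,3)
Op 7: place WK@(0,2)
Op 8: remove (1,2)
Op 9: place WR@(4,4)
Per-piece attacks for B:
  BQ@(4,3): attacks (4,4) (4,2) (4,1) (4,0) (3,3) (3,4) (3,2) (2,1) (1,0) [ray(0,1) blocked at (4,4); ray(-1,0) blocked at (3,3)]
Union (9 distinct): (1,0) (2,1) (3,2) (3,3) (3,4) (4,0) (4,1) (4,2) (4,4)

Answer: 9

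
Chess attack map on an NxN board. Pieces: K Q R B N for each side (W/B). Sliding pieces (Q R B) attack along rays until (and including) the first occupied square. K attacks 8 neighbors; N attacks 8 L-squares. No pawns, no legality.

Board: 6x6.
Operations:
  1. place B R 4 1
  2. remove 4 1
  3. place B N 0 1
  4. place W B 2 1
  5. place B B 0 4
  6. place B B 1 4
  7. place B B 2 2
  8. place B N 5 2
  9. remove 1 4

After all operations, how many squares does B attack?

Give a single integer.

Answer: 12

Derivation:
Op 1: place BR@(4,1)
Op 2: remove (4,1)
Op 3: place BN@(0,1)
Op 4: place WB@(2,1)
Op 5: place BB@(0,4)
Op 6: place BB@(1,4)
Op 7: place BB@(2,2)
Op 8: place BN@(5,2)
Op 9: remove (1,4)
Per-piece attacks for B:
  BN@(0,1): attacks (1,3) (2,2) (2,0)
  BB@(0,4): attacks (1,5) (1,3) (2,2) [ray(1,-1) blocked at (2,2)]
  BB@(2,2): attacks (3,3) (4,4) (5,5) (3,1) (4,0) (1,3) (0,4) (1,1) (0,0) [ray(-1,1) blocked at (0,4)]
  BN@(5,2): attacks (4,4) (3,3) (4,0) (3,1)
Union (12 distinct): (0,0) (0,4) (1,1) (1,3) (1,5) (2,0) (2,2) (3,1) (3,3) (4,0) (4,4) (5,5)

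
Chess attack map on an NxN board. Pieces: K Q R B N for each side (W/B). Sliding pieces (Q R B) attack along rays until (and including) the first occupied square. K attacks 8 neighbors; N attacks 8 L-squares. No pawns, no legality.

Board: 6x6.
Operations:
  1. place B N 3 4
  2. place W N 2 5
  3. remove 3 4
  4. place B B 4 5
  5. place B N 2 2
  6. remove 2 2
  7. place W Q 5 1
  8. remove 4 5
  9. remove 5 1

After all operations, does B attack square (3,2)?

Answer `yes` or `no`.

Op 1: place BN@(3,4)
Op 2: place WN@(2,5)
Op 3: remove (3,4)
Op 4: place BB@(4,5)
Op 5: place BN@(2,2)
Op 6: remove (2,2)
Op 7: place WQ@(5,1)
Op 8: remove (4,5)
Op 9: remove (5,1)
Per-piece attacks for B:
B attacks (3,2): no

Answer: no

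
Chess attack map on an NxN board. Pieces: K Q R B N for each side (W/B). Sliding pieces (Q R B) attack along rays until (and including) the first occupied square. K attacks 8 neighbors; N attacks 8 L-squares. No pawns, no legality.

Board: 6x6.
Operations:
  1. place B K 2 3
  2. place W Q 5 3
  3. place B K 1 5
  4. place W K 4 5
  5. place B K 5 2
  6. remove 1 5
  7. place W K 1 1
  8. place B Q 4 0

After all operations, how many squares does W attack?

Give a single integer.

Answer: 19

Derivation:
Op 1: place BK@(2,3)
Op 2: place WQ@(5,3)
Op 3: place BK@(1,5)
Op 4: place WK@(4,5)
Op 5: place BK@(5,2)
Op 6: remove (1,5)
Op 7: place WK@(1,1)
Op 8: place BQ@(4,0)
Per-piece attacks for W:
  WK@(1,1): attacks (1,2) (1,0) (2,1) (0,1) (2,2) (2,0) (0,2) (0,0)
  WK@(4,5): attacks (4,4) (5,5) (3,5) (5,4) (3,4)
  WQ@(5,3): attacks (5,4) (5,5) (5,2) (4,3) (3,3) (2,3) (4,4) (3,5) (4,2) (3,1) (2,0) [ray(0,-1) blocked at (5,2); ray(-1,0) blocked at (2,3)]
Union (19 distinct): (0,0) (0,1) (0,2) (1,0) (1,2) (2,0) (2,1) (2,2) (2,3) (3,1) (3,3) (3,4) (3,5) (4,2) (4,3) (4,4) (5,2) (5,4) (5,5)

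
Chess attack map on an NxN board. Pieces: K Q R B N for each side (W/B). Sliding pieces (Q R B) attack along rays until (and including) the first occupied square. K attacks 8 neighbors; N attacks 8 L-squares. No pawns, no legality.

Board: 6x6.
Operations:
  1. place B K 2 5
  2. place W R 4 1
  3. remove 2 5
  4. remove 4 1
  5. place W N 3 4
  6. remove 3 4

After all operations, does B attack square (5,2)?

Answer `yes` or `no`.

Op 1: place BK@(2,5)
Op 2: place WR@(4,1)
Op 3: remove (2,5)
Op 4: remove (4,1)
Op 5: place WN@(3,4)
Op 6: remove (3,4)
Per-piece attacks for B:
B attacks (5,2): no

Answer: no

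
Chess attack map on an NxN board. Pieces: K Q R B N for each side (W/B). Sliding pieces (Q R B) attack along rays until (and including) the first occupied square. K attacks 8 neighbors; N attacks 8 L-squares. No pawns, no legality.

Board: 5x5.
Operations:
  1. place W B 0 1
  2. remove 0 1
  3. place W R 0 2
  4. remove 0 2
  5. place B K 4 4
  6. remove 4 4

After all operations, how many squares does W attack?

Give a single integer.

Answer: 0

Derivation:
Op 1: place WB@(0,1)
Op 2: remove (0,1)
Op 3: place WR@(0,2)
Op 4: remove (0,2)
Op 5: place BK@(4,4)
Op 6: remove (4,4)
Per-piece attacks for W:
Union (0 distinct): (none)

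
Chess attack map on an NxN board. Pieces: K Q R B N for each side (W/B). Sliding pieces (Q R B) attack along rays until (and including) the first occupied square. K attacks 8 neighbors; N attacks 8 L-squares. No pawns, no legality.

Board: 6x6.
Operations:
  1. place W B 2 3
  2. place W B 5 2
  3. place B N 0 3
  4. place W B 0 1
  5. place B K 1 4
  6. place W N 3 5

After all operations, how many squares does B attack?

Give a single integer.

Answer: 10

Derivation:
Op 1: place WB@(2,3)
Op 2: place WB@(5,2)
Op 3: place BN@(0,3)
Op 4: place WB@(0,1)
Op 5: place BK@(1,4)
Op 6: place WN@(3,5)
Per-piece attacks for B:
  BN@(0,3): attacks (1,5) (2,4) (1,1) (2,2)
  BK@(1,4): attacks (1,5) (1,3) (2,4) (0,4) (2,5) (2,3) (0,5) (0,3)
Union (10 distinct): (0,3) (0,4) (0,5) (1,1) (1,3) (1,5) (2,2) (2,3) (2,4) (2,5)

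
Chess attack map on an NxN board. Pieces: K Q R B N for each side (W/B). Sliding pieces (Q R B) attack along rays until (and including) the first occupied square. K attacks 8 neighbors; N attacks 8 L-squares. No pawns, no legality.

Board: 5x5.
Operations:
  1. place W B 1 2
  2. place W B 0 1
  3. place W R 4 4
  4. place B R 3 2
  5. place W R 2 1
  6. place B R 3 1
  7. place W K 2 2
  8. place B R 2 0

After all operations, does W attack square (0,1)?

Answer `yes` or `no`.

Answer: yes

Derivation:
Op 1: place WB@(1,2)
Op 2: place WB@(0,1)
Op 3: place WR@(4,4)
Op 4: place BR@(3,2)
Op 5: place WR@(2,1)
Op 6: place BR@(3,1)
Op 7: place WK@(2,2)
Op 8: place BR@(2,0)
Per-piece attacks for W:
  WB@(0,1): attacks (1,2) (1,0) [ray(1,1) blocked at (1,2)]
  WB@(1,2): attacks (2,3) (3,4) (2,1) (0,3) (0,1) [ray(1,-1) blocked at (2,1); ray(-1,-1) blocked at (0,1)]
  WR@(2,1): attacks (2,2) (2,0) (3,1) (1,1) (0,1) [ray(0,1) blocked at (2,2); ray(0,-1) blocked at (2,0); ray(1,0) blocked at (3,1); ray(-1,0) blocked at (0,1)]
  WK@(2,2): attacks (2,3) (2,1) (3,2) (1,2) (3,3) (3,1) (1,3) (1,1)
  WR@(4,4): attacks (4,3) (4,2) (4,1) (4,0) (3,4) (2,4) (1,4) (0,4)
W attacks (0,1): yes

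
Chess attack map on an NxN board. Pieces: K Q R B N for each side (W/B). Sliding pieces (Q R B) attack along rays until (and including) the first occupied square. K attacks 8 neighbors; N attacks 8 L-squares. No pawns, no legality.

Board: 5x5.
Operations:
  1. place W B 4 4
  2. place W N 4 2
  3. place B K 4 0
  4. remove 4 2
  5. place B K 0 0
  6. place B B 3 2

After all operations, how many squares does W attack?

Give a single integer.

Answer: 4

Derivation:
Op 1: place WB@(4,4)
Op 2: place WN@(4,2)
Op 3: place BK@(4,0)
Op 4: remove (4,2)
Op 5: place BK@(0,0)
Op 6: place BB@(3,2)
Per-piece attacks for W:
  WB@(4,4): attacks (3,3) (2,2) (1,1) (0,0) [ray(-1,-1) blocked at (0,0)]
Union (4 distinct): (0,0) (1,1) (2,2) (3,3)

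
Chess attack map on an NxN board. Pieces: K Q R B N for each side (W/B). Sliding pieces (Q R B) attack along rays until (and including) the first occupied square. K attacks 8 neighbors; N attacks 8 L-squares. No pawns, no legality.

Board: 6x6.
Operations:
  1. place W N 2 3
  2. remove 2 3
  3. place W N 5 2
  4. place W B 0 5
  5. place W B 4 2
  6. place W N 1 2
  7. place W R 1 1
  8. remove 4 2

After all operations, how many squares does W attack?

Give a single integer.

Answer: 18

Derivation:
Op 1: place WN@(2,3)
Op 2: remove (2,3)
Op 3: place WN@(5,2)
Op 4: place WB@(0,5)
Op 5: place WB@(4,2)
Op 6: place WN@(1,2)
Op 7: place WR@(1,1)
Op 8: remove (4,2)
Per-piece attacks for W:
  WB@(0,5): attacks (1,4) (2,3) (3,2) (4,1) (5,0)
  WR@(1,1): attacks (1,2) (1,0) (2,1) (3,1) (4,1) (5,1) (0,1) [ray(0,1) blocked at (1,2)]
  WN@(1,2): attacks (2,4) (3,3) (0,4) (2,0) (3,1) (0,0)
  WN@(5,2): attacks (4,4) (3,3) (4,0) (3,1)
Union (18 distinct): (0,0) (0,1) (0,4) (1,0) (1,2) (1,4) (2,0) (2,1) (2,3) (2,4) (3,1) (3,2) (3,3) (4,0) (4,1) (4,4) (5,0) (5,1)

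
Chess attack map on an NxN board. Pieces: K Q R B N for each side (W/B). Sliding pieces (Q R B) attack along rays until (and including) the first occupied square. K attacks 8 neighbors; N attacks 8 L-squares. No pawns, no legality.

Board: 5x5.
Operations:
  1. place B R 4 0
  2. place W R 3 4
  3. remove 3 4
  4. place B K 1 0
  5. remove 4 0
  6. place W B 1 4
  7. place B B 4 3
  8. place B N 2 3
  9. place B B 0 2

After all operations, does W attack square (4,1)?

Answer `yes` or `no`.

Answer: no

Derivation:
Op 1: place BR@(4,0)
Op 2: place WR@(3,4)
Op 3: remove (3,4)
Op 4: place BK@(1,0)
Op 5: remove (4,0)
Op 6: place WB@(1,4)
Op 7: place BB@(4,3)
Op 8: place BN@(2,3)
Op 9: place BB@(0,2)
Per-piece attacks for W:
  WB@(1,4): attacks (2,3) (0,3) [ray(1,-1) blocked at (2,3)]
W attacks (4,1): no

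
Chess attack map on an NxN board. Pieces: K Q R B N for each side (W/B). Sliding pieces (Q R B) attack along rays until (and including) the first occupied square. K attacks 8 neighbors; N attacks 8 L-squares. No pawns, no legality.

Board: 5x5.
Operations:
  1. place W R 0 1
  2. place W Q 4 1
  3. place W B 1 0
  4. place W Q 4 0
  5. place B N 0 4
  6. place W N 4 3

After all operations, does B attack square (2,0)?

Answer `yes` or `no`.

Op 1: place WR@(0,1)
Op 2: place WQ@(4,1)
Op 3: place WB@(1,0)
Op 4: place WQ@(4,0)
Op 5: place BN@(0,4)
Op 6: place WN@(4,3)
Per-piece attacks for B:
  BN@(0,4): attacks (1,2) (2,3)
B attacks (2,0): no

Answer: no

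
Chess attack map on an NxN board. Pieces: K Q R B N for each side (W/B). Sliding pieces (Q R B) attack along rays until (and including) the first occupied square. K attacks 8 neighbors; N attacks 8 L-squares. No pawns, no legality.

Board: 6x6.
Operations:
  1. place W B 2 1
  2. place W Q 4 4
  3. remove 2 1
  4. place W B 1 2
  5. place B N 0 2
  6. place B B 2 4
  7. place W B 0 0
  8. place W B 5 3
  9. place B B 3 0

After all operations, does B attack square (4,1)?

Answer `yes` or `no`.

Op 1: place WB@(2,1)
Op 2: place WQ@(4,4)
Op 3: remove (2,1)
Op 4: place WB@(1,2)
Op 5: place BN@(0,2)
Op 6: place BB@(2,4)
Op 7: place WB@(0,0)
Op 8: place WB@(5,3)
Op 9: place BB@(3,0)
Per-piece attacks for B:
  BN@(0,2): attacks (1,4) (2,3) (1,0) (2,1)
  BB@(2,4): attacks (3,5) (3,3) (4,2) (5,1) (1,5) (1,3) (0,2) [ray(-1,-1) blocked at (0,2)]
  BB@(3,0): attacks (4,1) (5,2) (2,1) (1,2) [ray(-1,1) blocked at (1,2)]
B attacks (4,1): yes

Answer: yes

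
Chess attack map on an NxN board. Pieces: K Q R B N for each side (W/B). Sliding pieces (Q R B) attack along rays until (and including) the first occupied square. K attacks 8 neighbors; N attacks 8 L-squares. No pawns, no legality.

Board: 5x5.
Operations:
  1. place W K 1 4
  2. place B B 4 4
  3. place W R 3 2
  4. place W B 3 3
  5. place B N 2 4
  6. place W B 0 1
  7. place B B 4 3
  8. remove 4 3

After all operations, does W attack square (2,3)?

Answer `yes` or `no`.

Answer: yes

Derivation:
Op 1: place WK@(1,4)
Op 2: place BB@(4,4)
Op 3: place WR@(3,2)
Op 4: place WB@(3,3)
Op 5: place BN@(2,4)
Op 6: place WB@(0,1)
Op 7: place BB@(4,3)
Op 8: remove (4,3)
Per-piece attacks for W:
  WB@(0,1): attacks (1,2) (2,3) (3,4) (1,0)
  WK@(1,4): attacks (1,3) (2,4) (0,4) (2,3) (0,3)
  WR@(3,2): attacks (3,3) (3,1) (3,0) (4,2) (2,2) (1,2) (0,2) [ray(0,1) blocked at (3,3)]
  WB@(3,3): attacks (4,4) (4,2) (2,4) (2,2) (1,1) (0,0) [ray(1,1) blocked at (4,4); ray(-1,1) blocked at (2,4)]
W attacks (2,3): yes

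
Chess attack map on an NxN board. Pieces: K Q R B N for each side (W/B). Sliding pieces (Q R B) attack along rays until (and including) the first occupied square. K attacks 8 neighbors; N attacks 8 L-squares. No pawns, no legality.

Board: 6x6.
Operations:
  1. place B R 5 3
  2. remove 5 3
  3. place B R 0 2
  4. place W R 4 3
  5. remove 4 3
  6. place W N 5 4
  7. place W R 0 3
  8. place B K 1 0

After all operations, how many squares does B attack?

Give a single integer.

Answer: 11

Derivation:
Op 1: place BR@(5,3)
Op 2: remove (5,3)
Op 3: place BR@(0,2)
Op 4: place WR@(4,3)
Op 5: remove (4,3)
Op 6: place WN@(5,4)
Op 7: place WR@(0,3)
Op 8: place BK@(1,0)
Per-piece attacks for B:
  BR@(0,2): attacks (0,3) (0,1) (0,0) (1,2) (2,2) (3,2) (4,2) (5,2) [ray(0,1) blocked at (0,3)]
  BK@(1,0): attacks (1,1) (2,0) (0,0) (2,1) (0,1)
Union (11 distinct): (0,0) (0,1) (0,3) (1,1) (1,2) (2,0) (2,1) (2,2) (3,2) (4,2) (5,2)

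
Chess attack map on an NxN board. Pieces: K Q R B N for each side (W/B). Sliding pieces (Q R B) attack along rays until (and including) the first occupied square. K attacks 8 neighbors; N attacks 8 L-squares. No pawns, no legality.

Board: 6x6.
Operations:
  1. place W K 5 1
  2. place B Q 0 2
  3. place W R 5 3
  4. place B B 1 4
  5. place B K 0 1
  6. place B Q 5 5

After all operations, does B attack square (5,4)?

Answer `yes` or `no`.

Op 1: place WK@(5,1)
Op 2: place BQ@(0,2)
Op 3: place WR@(5,3)
Op 4: place BB@(1,4)
Op 5: place BK@(0,1)
Op 6: place BQ@(5,5)
Per-piece attacks for B:
  BK@(0,1): attacks (0,2) (0,0) (1,1) (1,2) (1,0)
  BQ@(0,2): attacks (0,3) (0,4) (0,5) (0,1) (1,2) (2,2) (3,2) (4,2) (5,2) (1,3) (2,4) (3,5) (1,1) (2,0) [ray(0,-1) blocked at (0,1)]
  BB@(1,4): attacks (2,5) (2,3) (3,2) (4,1) (5,0) (0,5) (0,3)
  BQ@(5,5): attacks (5,4) (5,3) (4,5) (3,5) (2,5) (1,5) (0,5) (4,4) (3,3) (2,2) (1,1) (0,0) [ray(0,-1) blocked at (5,3)]
B attacks (5,4): yes

Answer: yes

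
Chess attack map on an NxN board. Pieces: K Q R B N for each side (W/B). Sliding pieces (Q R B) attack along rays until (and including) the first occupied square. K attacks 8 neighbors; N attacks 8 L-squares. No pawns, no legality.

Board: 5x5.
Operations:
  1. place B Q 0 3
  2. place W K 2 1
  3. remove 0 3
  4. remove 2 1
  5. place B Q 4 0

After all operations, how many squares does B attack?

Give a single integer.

Answer: 12

Derivation:
Op 1: place BQ@(0,3)
Op 2: place WK@(2,1)
Op 3: remove (0,3)
Op 4: remove (2,1)
Op 5: place BQ@(4,0)
Per-piece attacks for B:
  BQ@(4,0): attacks (4,1) (4,2) (4,3) (4,4) (3,0) (2,0) (1,0) (0,0) (3,1) (2,2) (1,3) (0,4)
Union (12 distinct): (0,0) (0,4) (1,0) (1,3) (2,0) (2,2) (3,0) (3,1) (4,1) (4,2) (4,3) (4,4)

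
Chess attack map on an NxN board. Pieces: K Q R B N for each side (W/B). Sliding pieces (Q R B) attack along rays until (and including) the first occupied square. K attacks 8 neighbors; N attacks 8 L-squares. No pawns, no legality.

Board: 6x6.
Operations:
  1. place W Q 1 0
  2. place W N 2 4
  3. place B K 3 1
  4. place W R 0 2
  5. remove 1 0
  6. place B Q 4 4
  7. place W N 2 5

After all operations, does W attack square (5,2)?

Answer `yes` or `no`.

Answer: yes

Derivation:
Op 1: place WQ@(1,0)
Op 2: place WN@(2,4)
Op 3: place BK@(3,1)
Op 4: place WR@(0,2)
Op 5: remove (1,0)
Op 6: place BQ@(4,4)
Op 7: place WN@(2,5)
Per-piece attacks for W:
  WR@(0,2): attacks (0,3) (0,4) (0,5) (0,1) (0,0) (1,2) (2,2) (3,2) (4,2) (5,2)
  WN@(2,4): attacks (4,5) (0,5) (3,2) (4,3) (1,2) (0,3)
  WN@(2,5): attacks (3,3) (4,4) (1,3) (0,4)
W attacks (5,2): yes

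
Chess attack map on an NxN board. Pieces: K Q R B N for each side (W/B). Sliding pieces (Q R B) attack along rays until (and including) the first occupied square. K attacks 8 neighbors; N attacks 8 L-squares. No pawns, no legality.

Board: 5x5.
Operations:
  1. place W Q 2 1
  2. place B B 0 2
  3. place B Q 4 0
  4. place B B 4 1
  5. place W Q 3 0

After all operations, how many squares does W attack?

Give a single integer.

Op 1: place WQ@(2,1)
Op 2: place BB@(0,2)
Op 3: place BQ@(4,0)
Op 4: place BB@(4,1)
Op 5: place WQ@(3,0)
Per-piece attacks for W:
  WQ@(2,1): attacks (2,2) (2,3) (2,4) (2,0) (3,1) (4,1) (1,1) (0,1) (3,2) (4,3) (3,0) (1,2) (0,3) (1,0) [ray(1,0) blocked at (4,1); ray(1,-1) blocked at (3,0)]
  WQ@(3,0): attacks (3,1) (3,2) (3,3) (3,4) (4,0) (2,0) (1,0) (0,0) (4,1) (2,1) [ray(1,0) blocked at (4,0); ray(1,1) blocked at (4,1); ray(-1,1) blocked at (2,1)]
Union (19 distinct): (0,0) (0,1) (0,3) (1,0) (1,1) (1,2) (2,0) (2,1) (2,2) (2,3) (2,4) (3,0) (3,1) (3,2) (3,3) (3,4) (4,0) (4,1) (4,3)

Answer: 19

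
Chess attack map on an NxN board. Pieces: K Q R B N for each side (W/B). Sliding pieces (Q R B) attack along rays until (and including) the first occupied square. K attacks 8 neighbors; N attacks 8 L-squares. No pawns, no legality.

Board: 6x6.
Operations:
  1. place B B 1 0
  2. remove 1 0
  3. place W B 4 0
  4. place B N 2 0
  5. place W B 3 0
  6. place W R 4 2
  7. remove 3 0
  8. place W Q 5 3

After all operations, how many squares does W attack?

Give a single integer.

Answer: 22

Derivation:
Op 1: place BB@(1,0)
Op 2: remove (1,0)
Op 3: place WB@(4,0)
Op 4: place BN@(2,0)
Op 5: place WB@(3,0)
Op 6: place WR@(4,2)
Op 7: remove (3,0)
Op 8: place WQ@(5,3)
Per-piece attacks for W:
  WB@(4,0): attacks (5,1) (3,1) (2,2) (1,3) (0,4)
  WR@(4,2): attacks (4,3) (4,4) (4,5) (4,1) (4,0) (5,2) (3,2) (2,2) (1,2) (0,2) [ray(0,-1) blocked at (4,0)]
  WQ@(5,3): attacks (5,4) (5,5) (5,2) (5,1) (5,0) (4,3) (3,3) (2,3) (1,3) (0,3) (4,4) (3,5) (4,2) [ray(-1,-1) blocked at (4,2)]
Union (22 distinct): (0,2) (0,3) (0,4) (1,2) (1,3) (2,2) (2,3) (3,1) (3,2) (3,3) (3,5) (4,0) (4,1) (4,2) (4,3) (4,4) (4,5) (5,0) (5,1) (5,2) (5,4) (5,5)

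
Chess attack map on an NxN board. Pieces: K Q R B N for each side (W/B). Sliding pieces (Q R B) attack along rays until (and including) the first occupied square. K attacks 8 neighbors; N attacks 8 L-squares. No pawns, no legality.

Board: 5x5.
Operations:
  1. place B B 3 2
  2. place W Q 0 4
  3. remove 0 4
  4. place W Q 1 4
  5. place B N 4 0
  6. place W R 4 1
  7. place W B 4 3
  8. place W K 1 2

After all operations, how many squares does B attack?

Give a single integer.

Op 1: place BB@(3,2)
Op 2: place WQ@(0,4)
Op 3: remove (0,4)
Op 4: place WQ@(1,4)
Op 5: place BN@(4,0)
Op 6: place WR@(4,1)
Op 7: place WB@(4,3)
Op 8: place WK@(1,2)
Per-piece attacks for B:
  BB@(3,2): attacks (4,3) (4,1) (2,3) (1,4) (2,1) (1,0) [ray(1,1) blocked at (4,3); ray(1,-1) blocked at (4,1); ray(-1,1) blocked at (1,4)]
  BN@(4,0): attacks (3,2) (2,1)
Union (7 distinct): (1,0) (1,4) (2,1) (2,3) (3,2) (4,1) (4,3)

Answer: 7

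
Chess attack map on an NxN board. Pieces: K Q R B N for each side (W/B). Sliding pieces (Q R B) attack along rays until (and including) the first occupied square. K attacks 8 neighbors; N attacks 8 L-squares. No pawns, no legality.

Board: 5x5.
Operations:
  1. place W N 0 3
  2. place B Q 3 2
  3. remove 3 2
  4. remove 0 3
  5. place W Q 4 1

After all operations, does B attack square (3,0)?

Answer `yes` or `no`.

Op 1: place WN@(0,3)
Op 2: place BQ@(3,2)
Op 3: remove (3,2)
Op 4: remove (0,3)
Op 5: place WQ@(4,1)
Per-piece attacks for B:
B attacks (3,0): no

Answer: no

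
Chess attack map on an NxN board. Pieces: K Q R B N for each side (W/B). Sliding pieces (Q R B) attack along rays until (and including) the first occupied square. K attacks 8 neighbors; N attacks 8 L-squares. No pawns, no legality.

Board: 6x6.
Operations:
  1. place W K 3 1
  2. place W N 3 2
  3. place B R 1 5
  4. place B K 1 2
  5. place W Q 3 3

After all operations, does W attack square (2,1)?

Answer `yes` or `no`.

Op 1: place WK@(3,1)
Op 2: place WN@(3,2)
Op 3: place BR@(1,5)
Op 4: place BK@(1,2)
Op 5: place WQ@(3,3)
Per-piece attacks for W:
  WK@(3,1): attacks (3,2) (3,0) (4,1) (2,1) (4,2) (4,0) (2,2) (2,0)
  WN@(3,2): attacks (4,4) (5,3) (2,4) (1,3) (4,0) (5,1) (2,0) (1,1)
  WQ@(3,3): attacks (3,4) (3,5) (3,2) (4,3) (5,3) (2,3) (1,3) (0,3) (4,4) (5,5) (4,2) (5,1) (2,4) (1,5) (2,2) (1,1) (0,0) [ray(0,-1) blocked at (3,2); ray(-1,1) blocked at (1,5)]
W attacks (2,1): yes

Answer: yes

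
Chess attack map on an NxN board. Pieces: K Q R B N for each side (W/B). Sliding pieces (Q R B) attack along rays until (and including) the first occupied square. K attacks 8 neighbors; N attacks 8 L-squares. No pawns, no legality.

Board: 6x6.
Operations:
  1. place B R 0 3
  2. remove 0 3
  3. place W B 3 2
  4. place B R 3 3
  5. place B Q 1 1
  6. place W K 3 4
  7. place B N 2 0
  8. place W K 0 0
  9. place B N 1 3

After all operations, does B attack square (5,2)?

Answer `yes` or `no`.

Answer: no

Derivation:
Op 1: place BR@(0,3)
Op 2: remove (0,3)
Op 3: place WB@(3,2)
Op 4: place BR@(3,3)
Op 5: place BQ@(1,1)
Op 6: place WK@(3,4)
Op 7: place BN@(2,0)
Op 8: place WK@(0,0)
Op 9: place BN@(1,3)
Per-piece attacks for B:
  BQ@(1,1): attacks (1,2) (1,3) (1,0) (2,1) (3,1) (4,1) (5,1) (0,1) (2,2) (3,3) (2,0) (0,2) (0,0) [ray(0,1) blocked at (1,3); ray(1,1) blocked at (3,3); ray(1,-1) blocked at (2,0); ray(-1,-1) blocked at (0,0)]
  BN@(1,3): attacks (2,5) (3,4) (0,5) (2,1) (3,2) (0,1)
  BN@(2,0): attacks (3,2) (4,1) (1,2) (0,1)
  BR@(3,3): attacks (3,4) (3,2) (4,3) (5,3) (2,3) (1,3) [ray(0,1) blocked at (3,4); ray(0,-1) blocked at (3,2); ray(-1,0) blocked at (1,3)]
B attacks (5,2): no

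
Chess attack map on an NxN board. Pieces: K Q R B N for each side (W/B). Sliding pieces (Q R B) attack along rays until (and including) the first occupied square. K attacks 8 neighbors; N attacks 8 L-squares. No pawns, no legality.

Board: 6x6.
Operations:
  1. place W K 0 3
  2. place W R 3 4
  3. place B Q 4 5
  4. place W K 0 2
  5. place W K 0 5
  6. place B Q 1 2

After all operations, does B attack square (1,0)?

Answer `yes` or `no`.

Answer: yes

Derivation:
Op 1: place WK@(0,3)
Op 2: place WR@(3,4)
Op 3: place BQ@(4,5)
Op 4: place WK@(0,2)
Op 5: place WK@(0,5)
Op 6: place BQ@(1,2)
Per-piece attacks for B:
  BQ@(1,2): attacks (1,3) (1,4) (1,5) (1,1) (1,0) (2,2) (3,2) (4,2) (5,2) (0,2) (2,3) (3,4) (2,1) (3,0) (0,3) (0,1) [ray(-1,0) blocked at (0,2); ray(1,1) blocked at (3,4); ray(-1,1) blocked at (0,3)]
  BQ@(4,5): attacks (4,4) (4,3) (4,2) (4,1) (4,0) (5,5) (3,5) (2,5) (1,5) (0,5) (5,4) (3,4) [ray(-1,0) blocked at (0,5); ray(-1,-1) blocked at (3,4)]
B attacks (1,0): yes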